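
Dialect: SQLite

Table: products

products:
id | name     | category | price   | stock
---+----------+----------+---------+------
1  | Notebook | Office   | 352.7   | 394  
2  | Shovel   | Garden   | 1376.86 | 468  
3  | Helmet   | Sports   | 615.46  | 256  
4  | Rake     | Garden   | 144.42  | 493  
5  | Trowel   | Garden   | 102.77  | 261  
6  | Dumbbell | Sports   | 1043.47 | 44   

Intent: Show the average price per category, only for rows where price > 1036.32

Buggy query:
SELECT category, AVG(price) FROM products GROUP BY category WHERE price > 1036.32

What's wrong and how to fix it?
Bug: WHERE cannot follow GROUP BY

Fix: Place WHERE between FROM and GROUP BY

Corrected query:
SELECT category, AVG(price) FROM products WHERE price > 1036.32 GROUP BY category

Result:
category | AVG(price)
---------+-----------
Garden   | 1376.86   
Sports   | 1043.47   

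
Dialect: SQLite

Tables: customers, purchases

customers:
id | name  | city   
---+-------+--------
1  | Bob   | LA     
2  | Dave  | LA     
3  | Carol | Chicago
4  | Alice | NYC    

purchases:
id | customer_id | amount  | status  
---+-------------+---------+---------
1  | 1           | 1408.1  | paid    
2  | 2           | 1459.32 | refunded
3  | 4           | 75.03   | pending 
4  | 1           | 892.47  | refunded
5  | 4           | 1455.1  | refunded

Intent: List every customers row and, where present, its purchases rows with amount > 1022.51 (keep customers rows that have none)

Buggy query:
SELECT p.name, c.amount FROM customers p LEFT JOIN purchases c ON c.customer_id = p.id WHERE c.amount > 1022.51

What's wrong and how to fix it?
Bug: Filtering c.amount in WHERE discards the NULL rows produced by LEFT JOIN, turning it into an inner join

Fix: Put 'c.amount > 1022.51' in the JOIN's ON clause instead of WHERE

Corrected query:
SELECT p.name, c.amount FROM customers p LEFT JOIN purchases c ON c.customer_id = p.id AND c.amount > 1022.51

Result:
name  | amount 
------+--------
Bob   | 1408.1 
Dave  | 1459.32
Carol | NULL   
Alice | 1455.1 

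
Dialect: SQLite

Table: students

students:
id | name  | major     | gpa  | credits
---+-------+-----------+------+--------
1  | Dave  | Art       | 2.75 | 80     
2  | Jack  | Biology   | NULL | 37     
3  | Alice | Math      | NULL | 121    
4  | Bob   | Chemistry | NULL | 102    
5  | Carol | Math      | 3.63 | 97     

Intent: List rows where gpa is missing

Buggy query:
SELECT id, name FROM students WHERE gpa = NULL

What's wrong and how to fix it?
Bug: '= NULL' is always unknown in SQL three-valued logic, so no rows match

Fix: Use IS NULL to test for NULL

Corrected query:
SELECT id, name FROM students WHERE gpa IS NULL

Result:
id | name 
---+------
2  | Jack 
3  | Alice
4  | Bob  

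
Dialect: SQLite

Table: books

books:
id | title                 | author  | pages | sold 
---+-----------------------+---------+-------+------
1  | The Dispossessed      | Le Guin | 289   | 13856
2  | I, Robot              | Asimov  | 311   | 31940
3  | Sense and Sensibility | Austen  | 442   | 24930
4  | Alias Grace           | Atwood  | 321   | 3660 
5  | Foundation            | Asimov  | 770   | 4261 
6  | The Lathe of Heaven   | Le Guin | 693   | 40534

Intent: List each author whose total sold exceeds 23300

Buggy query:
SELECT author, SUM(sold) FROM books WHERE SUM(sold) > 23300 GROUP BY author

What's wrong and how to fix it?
Bug: SUM(sold) is an aggregate, but WHERE filters rows before aggregation

Fix: Use HAVING (which filters groups after aggregation) instead of WHERE

Corrected query:
SELECT author, SUM(sold) FROM books GROUP BY author HAVING SUM(sold) > 23300

Result:
author  | SUM(sold)
--------+----------
Asimov  | 36201    
Austen  | 24930    
Le Guin | 54390    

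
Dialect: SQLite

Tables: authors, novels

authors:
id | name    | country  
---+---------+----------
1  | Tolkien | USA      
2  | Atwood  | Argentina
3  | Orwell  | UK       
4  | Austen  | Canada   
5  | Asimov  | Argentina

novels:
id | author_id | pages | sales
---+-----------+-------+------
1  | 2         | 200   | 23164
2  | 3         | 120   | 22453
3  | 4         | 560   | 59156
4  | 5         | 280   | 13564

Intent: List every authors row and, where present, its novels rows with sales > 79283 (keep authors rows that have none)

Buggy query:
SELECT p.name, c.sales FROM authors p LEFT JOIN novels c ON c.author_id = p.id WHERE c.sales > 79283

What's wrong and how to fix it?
Bug: Filtering c.sales in WHERE discards the NULL rows produced by LEFT JOIN, turning it into an inner join

Fix: Move the right-table condition into the ON clause so unmatched parents are kept

Corrected query:
SELECT p.name, c.sales FROM authors p LEFT JOIN novels c ON c.author_id = p.id AND c.sales > 79283

Result:
name    | sales
--------+------
Tolkien | NULL 
Atwood  | NULL 
Orwell  | NULL 
Austen  | NULL 
Asimov  | NULL 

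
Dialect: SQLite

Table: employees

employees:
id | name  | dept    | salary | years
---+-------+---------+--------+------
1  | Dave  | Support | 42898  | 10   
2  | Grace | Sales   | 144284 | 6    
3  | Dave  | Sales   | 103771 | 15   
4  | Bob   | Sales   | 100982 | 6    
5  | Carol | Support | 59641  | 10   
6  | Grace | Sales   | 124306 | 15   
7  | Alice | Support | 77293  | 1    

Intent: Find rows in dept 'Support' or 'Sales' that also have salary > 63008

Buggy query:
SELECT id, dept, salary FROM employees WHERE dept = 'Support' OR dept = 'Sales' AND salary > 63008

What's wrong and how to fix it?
Bug: Without parentheses, AND is evaluated before OR, so the salary filter only applies to the 'Sales' branch

Fix: Add parentheses around the OR so the AND applies to both alternatives

Corrected query:
SELECT id, dept, salary FROM employees WHERE (dept = 'Support' OR dept = 'Sales') AND salary > 63008

Result:
id | dept    | salary
---+---------+-------
2  | Sales   | 144284
3  | Sales   | 103771
4  | Sales   | 100982
6  | Sales   | 124306
7  | Support | 77293 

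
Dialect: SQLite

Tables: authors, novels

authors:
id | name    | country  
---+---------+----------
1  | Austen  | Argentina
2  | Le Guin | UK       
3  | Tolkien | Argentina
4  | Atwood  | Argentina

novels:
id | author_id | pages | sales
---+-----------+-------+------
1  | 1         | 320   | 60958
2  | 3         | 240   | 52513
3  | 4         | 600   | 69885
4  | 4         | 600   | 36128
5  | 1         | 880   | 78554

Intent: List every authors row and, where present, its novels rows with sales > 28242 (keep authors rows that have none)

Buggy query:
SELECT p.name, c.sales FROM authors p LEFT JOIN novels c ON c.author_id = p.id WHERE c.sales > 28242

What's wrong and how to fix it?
Bug: A WHERE condition on the right-hand table after LEFT JOIN drops unmatched parents

Fix: Move the right-table condition into the ON clause so unmatched parents are kept

Corrected query:
SELECT p.name, c.sales FROM authors p LEFT JOIN novels c ON c.author_id = p.id AND c.sales > 28242

Result:
name    | sales
--------+------
Austen  | 60958
Austen  | 78554
Le Guin | NULL 
Tolkien | 52513
Atwood  | 36128
Atwood  | 69885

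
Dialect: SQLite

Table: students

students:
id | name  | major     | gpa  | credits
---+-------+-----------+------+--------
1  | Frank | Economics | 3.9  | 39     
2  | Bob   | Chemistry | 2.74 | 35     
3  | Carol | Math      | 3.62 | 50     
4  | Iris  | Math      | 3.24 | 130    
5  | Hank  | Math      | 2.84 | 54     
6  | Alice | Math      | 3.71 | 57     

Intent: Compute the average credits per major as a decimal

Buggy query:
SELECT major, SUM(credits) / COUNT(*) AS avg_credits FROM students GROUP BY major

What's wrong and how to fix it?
Bug: SUM(credits) and COUNT(*) are both integers; the division truncates the fractional part

Fix: Cast one side to REAL so the division keeps the fractional part

Corrected query:
SELECT major, SUM(credits) * 1.0 / COUNT(*) AS avg_credits FROM students GROUP BY major

Result:
major     | avg_credits
----------+------------
Chemistry | 35         
Economics | 39         
Math      | 72.75      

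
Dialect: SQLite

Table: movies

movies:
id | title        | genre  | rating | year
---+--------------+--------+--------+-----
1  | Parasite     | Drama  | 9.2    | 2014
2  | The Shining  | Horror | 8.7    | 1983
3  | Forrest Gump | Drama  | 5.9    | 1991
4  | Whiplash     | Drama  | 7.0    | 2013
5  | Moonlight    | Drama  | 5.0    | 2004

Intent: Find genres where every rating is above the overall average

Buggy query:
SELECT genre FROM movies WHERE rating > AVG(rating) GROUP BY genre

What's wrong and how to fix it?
Bug: AVG() is an aggregate; it can't sit directly in WHERE

Fix: Compute the overall average in a scalar subquery and compare each group's MIN against it in HAVING

Corrected query:
SELECT genre FROM movies GROUP BY genre HAVING MIN(rating) > (SELECT AVG(rating) FROM movies)

Result:
genre 
------
Horror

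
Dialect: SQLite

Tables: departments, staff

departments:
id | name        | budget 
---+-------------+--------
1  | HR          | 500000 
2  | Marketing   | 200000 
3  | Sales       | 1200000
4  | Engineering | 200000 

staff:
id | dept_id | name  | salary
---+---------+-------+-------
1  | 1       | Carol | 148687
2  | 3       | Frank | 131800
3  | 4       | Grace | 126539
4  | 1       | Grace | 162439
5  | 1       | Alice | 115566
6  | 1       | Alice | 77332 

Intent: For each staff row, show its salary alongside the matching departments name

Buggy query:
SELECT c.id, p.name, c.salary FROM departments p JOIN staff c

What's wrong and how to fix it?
Bug: Missing join condition: each staff row is matched to all departments rows instead of just its own

Fix: Specify the join condition linking the foreign key to the parent id

Corrected query:
SELECT c.id, p.name, c.salary FROM departments p JOIN staff c ON c.dept_id = p.id

Result:
id | name        | salary
---+-------------+-------
1  | HR          | 148687
2  | Sales       | 131800
3  | Engineering | 126539
4  | HR          | 162439
5  | HR          | 115566
6  | HR          | 77332 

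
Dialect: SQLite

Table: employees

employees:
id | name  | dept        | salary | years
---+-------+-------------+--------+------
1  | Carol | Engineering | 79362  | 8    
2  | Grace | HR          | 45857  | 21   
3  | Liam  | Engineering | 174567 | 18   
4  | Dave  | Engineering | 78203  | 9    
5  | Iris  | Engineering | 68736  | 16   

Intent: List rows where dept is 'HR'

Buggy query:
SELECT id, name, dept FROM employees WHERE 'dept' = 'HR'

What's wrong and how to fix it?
Bug: Single quotes denote string literals in SQL; the column name is being compared as a constant string

Fix: Reference the column as dept without single quotes

Corrected query:
SELECT id, name, dept FROM employees WHERE dept = 'HR'

Result:
id | name  | dept
---+-------+-----
2  | Grace | HR  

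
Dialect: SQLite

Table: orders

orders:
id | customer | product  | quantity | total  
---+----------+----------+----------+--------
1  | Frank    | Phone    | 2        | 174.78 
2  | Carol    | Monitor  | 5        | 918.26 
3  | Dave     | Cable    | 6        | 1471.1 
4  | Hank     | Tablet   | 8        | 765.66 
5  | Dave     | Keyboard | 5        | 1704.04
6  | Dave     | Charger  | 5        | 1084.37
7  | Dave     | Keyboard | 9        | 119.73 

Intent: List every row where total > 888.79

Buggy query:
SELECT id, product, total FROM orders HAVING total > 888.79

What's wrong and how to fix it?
Bug: This is a non-aggregate query (no GROUP BY, no aggregates), so in SQLite the HAVING clause is invalid here; a row-level condition belongs in WHERE

Fix: Replace HAVING with WHERE since the condition applies to individual rows

Corrected query:
SELECT id, product, total FROM orders WHERE total > 888.79

Result:
id | product  | total  
---+----------+--------
2  | Monitor  | 918.26 
3  | Cable    | 1471.1 
5  | Keyboard | 1704.04
6  | Charger  | 1084.37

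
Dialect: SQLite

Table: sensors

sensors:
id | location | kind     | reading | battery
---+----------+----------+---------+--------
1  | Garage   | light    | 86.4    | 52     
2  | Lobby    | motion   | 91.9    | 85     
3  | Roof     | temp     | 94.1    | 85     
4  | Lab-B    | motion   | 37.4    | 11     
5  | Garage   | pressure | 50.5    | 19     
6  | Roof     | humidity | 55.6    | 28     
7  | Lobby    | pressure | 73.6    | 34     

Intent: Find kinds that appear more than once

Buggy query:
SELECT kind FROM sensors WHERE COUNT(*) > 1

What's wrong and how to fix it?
Bug: WHERE can't reference COUNT(*); aggregates are computed after WHERE

Fix: GROUP BY kind, then filter groups with HAVING COUNT(*) > 1

Corrected query:
SELECT kind FROM sensors GROUP BY kind HAVING COUNT(*) > 1

Result:
kind    
--------
motion  
pressure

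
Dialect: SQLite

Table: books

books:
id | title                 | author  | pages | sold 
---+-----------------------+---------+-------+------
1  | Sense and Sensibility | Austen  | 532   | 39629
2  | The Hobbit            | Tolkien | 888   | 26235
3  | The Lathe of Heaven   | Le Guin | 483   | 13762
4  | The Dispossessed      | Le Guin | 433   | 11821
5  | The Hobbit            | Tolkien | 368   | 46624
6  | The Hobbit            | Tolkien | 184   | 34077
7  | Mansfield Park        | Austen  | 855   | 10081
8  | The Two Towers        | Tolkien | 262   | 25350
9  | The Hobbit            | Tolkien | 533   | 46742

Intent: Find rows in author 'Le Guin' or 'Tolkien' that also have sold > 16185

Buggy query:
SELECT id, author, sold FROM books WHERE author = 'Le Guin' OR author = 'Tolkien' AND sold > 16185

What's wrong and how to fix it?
Bug: AND binds tighter than OR, so this parses as author = 'Le Guin' OR (author = 'Tolkien' AND sold > 16185)

Fix: Group the OR with parentheses (or use IN), then AND the threshold

Corrected query:
SELECT id, author, sold FROM books WHERE (author = 'Le Guin' OR author = 'Tolkien') AND sold > 16185

Result:
id | author  | sold 
---+---------+------
2  | Tolkien | 26235
5  | Tolkien | 46624
6  | Tolkien | 34077
8  | Tolkien | 25350
9  | Tolkien | 46742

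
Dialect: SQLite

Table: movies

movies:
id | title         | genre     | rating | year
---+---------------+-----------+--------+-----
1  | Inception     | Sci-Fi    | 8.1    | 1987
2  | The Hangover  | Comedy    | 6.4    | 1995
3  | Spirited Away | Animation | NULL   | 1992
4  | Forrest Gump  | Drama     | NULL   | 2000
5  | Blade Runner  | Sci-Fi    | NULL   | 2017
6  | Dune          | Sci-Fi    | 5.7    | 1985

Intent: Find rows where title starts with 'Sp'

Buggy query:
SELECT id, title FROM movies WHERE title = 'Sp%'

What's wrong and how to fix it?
Bug: Wildcards only work with LIKE; '=' treats '%' as a literal character

Fix: Replace '=' with LIKE so 'Sp%' is treated as a pattern

Corrected query:
SELECT id, title FROM movies WHERE title LIKE 'Sp%'

Result:
id | title        
---+--------------
3  | Spirited Away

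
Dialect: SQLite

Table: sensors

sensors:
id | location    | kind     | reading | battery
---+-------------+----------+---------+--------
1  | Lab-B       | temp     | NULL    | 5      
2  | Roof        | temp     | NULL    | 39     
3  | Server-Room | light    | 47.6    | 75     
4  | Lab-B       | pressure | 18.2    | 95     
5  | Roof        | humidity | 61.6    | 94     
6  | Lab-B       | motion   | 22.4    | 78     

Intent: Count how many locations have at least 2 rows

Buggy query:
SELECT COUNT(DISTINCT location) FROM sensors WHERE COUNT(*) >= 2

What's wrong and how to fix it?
Bug: COUNT(*) cannot appear in WHERE; the per-group count doesn't exist yet

Fix: Group first with HAVING COUNT(*) >= 2, then COUNT the resulting groups

Corrected query:
SELECT COUNT(*) FROM (SELECT location FROM sensors GROUP BY location HAVING COUNT(*) >= 2)

Result:
COUNT(*)
--------
2       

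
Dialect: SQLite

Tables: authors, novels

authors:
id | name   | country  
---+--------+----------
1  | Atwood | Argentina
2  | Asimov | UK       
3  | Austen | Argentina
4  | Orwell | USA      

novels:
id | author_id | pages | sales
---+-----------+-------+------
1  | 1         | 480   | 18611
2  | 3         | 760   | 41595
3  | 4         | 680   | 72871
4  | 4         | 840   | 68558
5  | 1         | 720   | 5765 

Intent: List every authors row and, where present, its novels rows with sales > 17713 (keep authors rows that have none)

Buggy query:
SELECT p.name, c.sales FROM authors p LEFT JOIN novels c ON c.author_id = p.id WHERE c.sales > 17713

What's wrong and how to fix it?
Bug: Filtering c.sales in WHERE discards the NULL rows produced by LEFT JOIN, turning it into an inner join

Fix: Move the right-table condition into the ON clause so unmatched parents are kept

Corrected query:
SELECT p.name, c.sales FROM authors p LEFT JOIN novels c ON c.author_id = p.id AND c.sales > 17713

Result:
name   | sales
-------+------
Atwood | 18611
Asimov | NULL 
Austen | 41595
Orwell | 68558
Orwell | 72871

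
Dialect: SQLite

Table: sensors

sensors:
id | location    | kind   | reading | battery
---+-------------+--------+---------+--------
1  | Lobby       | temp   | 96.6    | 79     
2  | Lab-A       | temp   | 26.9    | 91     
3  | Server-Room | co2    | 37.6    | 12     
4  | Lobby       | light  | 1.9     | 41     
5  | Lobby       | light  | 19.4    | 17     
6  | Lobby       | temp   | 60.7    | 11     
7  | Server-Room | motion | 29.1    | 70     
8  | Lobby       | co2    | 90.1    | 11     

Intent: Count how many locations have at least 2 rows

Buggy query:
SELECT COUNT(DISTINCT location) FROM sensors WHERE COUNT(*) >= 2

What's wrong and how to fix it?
Bug: COUNT(*) cannot appear in WHERE; the per-group count doesn't exist yet

Fix: Use a subquery that GROUPs and filters with HAVING, then count its rows

Corrected query:
SELECT COUNT(*) FROM (SELECT location FROM sensors GROUP BY location HAVING COUNT(*) >= 2)

Result:
COUNT(*)
--------
2       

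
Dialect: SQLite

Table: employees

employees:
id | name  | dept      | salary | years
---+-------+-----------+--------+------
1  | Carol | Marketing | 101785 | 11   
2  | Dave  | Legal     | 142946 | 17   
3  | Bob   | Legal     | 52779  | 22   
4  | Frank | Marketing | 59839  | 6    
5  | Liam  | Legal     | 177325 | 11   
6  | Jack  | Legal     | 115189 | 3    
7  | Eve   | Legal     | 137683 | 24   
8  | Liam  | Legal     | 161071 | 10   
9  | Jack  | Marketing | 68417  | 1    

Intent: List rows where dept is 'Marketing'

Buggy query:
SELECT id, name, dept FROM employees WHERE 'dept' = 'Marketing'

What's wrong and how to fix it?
Bug: 'dept' in single quotes is a string literal, not the column; the comparison is literal-vs-literal and never true

Fix: Reference the column as dept without single quotes

Corrected query:
SELECT id, name, dept FROM employees WHERE dept = 'Marketing'

Result:
id | name  | dept     
---+-------+----------
1  | Carol | Marketing
4  | Frank | Marketing
9  | Jack  | Marketing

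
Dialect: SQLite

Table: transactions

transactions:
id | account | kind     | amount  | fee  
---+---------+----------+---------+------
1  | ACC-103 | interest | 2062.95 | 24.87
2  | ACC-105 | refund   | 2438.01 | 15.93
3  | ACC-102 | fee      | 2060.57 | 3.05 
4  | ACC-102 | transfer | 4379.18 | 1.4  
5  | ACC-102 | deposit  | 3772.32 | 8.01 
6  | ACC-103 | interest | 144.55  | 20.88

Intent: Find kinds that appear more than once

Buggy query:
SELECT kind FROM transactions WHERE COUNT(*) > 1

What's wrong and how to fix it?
Bug: WHERE can't reference COUNT(*); aggregates are computed after WHERE

Fix: GROUP BY kind, then filter groups with HAVING COUNT(*) > 1

Corrected query:
SELECT kind FROM transactions GROUP BY kind HAVING COUNT(*) > 1

Result:
kind    
--------
interest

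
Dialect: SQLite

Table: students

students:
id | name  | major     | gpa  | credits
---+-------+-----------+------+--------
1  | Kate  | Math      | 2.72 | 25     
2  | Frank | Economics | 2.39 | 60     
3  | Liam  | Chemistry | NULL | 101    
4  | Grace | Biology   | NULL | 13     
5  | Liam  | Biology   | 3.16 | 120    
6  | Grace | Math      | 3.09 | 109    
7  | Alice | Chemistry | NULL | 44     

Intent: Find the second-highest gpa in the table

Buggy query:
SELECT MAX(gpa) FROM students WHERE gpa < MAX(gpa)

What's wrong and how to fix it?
Bug: The inner MAX is an aggregate inside WHERE, which is not allowed

Fix: Put the inner MAX in a scalar subquery

Corrected query:
SELECT MAX(gpa) FROM students WHERE gpa < (SELECT MAX(gpa) FROM students)

Result:
MAX(gpa)
--------
3.09    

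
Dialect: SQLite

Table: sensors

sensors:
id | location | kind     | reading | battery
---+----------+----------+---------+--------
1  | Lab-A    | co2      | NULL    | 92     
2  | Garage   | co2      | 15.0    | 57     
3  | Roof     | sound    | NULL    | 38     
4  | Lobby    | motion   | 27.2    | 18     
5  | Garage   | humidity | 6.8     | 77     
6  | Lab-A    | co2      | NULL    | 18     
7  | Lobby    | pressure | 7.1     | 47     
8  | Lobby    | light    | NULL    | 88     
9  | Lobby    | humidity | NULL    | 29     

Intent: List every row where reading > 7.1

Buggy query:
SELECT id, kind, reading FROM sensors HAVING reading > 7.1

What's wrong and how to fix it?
Bug: This is a non-aggregate query (no GROUP BY, no aggregates), so in SQLite the HAVING clause is invalid here; a row-level condition belongs in WHERE

Fix: Replace HAVING with WHERE since the condition applies to individual rows

Corrected query:
SELECT id, kind, reading FROM sensors WHERE reading > 7.1

Result:
id | kind   | reading
---+--------+--------
2  | co2    | 15     
4  | motion | 27.2   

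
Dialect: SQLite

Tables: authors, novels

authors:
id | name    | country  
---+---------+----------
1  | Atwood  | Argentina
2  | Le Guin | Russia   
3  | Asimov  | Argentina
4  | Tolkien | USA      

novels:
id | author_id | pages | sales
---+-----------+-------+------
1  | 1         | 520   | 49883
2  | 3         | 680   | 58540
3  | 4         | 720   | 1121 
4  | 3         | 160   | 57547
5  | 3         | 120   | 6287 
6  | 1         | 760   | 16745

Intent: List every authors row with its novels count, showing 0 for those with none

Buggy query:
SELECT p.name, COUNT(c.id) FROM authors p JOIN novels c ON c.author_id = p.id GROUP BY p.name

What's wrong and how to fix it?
Bug: An inner join excludes parents with zero children

Fix: Use LEFT JOIN so parents without children still appear (COUNT(c.id) gives 0)

Corrected query:
SELECT p.name, COUNT(c.id) FROM authors p LEFT JOIN novels c ON c.author_id = p.id GROUP BY p.name

Result:
name    | COUNT(c.id)
--------+------------
Asimov  | 3          
Atwood  | 2          
Le Guin | 0          
Tolkien | 1          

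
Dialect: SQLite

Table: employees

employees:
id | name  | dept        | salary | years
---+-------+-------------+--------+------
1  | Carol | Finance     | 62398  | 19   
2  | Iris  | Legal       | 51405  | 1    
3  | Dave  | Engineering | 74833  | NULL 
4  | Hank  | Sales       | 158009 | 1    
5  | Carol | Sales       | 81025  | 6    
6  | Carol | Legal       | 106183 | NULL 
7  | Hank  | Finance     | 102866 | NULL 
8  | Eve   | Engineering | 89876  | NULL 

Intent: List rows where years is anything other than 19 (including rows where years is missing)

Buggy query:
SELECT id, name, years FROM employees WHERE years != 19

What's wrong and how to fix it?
Bug: 'years != 19' is unknown when years is NULL, so NULL rows are silently excluded

Fix: Add an explicit OR years IS NULL to include the missing-value rows

Corrected query:
SELECT id, name, years FROM employees WHERE years != 19 OR years IS NULL

Result:
id | name  | years
---+-------+------
2  | Iris  | 1    
3  | Dave  | NULL 
4  | Hank  | 1    
5  | Carol | 6    
6  | Carol | NULL 
7  | Hank  | NULL 
8  | Eve   | NULL 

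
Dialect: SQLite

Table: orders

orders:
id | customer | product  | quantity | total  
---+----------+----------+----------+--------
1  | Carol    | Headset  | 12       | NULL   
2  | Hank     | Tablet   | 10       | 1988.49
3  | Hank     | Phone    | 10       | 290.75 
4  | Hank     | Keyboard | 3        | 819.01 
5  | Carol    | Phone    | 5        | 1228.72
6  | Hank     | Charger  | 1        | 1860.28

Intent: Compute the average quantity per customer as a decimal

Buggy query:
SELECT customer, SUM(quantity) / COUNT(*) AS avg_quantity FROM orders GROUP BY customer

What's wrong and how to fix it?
Bug: Both operands are integers, so '/' performs integer division and truncates

Fix: Cast one side to REAL so the division keeps the fractional part

Corrected query:
SELECT customer, SUM(quantity) * 1.0 / COUNT(*) AS avg_quantity FROM orders GROUP BY customer

Result:
customer | avg_quantity
---------+-------------
Carol    | 8.5         
Hank     | 6           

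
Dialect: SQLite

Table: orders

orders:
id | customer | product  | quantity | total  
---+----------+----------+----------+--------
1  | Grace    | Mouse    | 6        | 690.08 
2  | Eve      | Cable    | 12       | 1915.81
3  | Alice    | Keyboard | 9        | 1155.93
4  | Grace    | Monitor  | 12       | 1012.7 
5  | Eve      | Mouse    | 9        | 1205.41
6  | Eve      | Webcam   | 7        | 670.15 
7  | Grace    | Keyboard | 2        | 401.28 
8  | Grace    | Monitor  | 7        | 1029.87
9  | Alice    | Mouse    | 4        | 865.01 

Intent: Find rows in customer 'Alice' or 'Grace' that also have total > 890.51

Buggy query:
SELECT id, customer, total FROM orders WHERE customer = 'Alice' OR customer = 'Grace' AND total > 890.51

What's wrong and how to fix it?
Bug: Without parentheses, AND is evaluated before OR, so the total filter only applies to the 'Grace' branch

Fix: Group the OR with parentheses (or use IN), then AND the threshold

Corrected query:
SELECT id, customer, total FROM orders WHERE (customer = 'Alice' OR customer = 'Grace') AND total > 890.51

Result:
id | customer | total  
---+----------+--------
3  | Alice    | 1155.93
4  | Grace    | 1012.7 
8  | Grace    | 1029.87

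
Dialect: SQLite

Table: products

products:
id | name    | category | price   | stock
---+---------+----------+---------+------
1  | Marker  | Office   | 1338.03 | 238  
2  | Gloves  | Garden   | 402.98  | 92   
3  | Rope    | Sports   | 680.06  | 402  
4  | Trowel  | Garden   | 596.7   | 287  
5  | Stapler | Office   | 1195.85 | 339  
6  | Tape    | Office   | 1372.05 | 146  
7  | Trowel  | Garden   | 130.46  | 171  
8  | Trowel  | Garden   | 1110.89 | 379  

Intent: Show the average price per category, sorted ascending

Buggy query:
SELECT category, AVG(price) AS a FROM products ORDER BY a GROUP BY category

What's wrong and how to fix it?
Bug: GROUP BY must precede ORDER BY

Fix: Move ORDER BY to the end, after GROUP BY

Corrected query:
SELECT category, AVG(price) AS a FROM products GROUP BY category ORDER BY a

Result:
category | a          
---------+------------
Garden   | 560.2575   
Sports   | 680.06     
Office   | 1301.976667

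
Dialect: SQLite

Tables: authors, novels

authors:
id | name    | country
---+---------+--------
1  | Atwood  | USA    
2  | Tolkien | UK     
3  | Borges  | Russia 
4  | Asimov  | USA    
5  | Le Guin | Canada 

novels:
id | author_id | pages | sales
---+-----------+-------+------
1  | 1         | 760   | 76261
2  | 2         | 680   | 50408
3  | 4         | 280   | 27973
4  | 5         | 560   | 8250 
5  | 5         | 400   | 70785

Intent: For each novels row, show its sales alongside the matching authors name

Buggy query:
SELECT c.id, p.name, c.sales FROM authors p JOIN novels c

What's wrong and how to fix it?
Bug: Missing join condition: each novels row is matched to all authors rows instead of just its own

Fix: Specify the join condition linking the foreign key to the parent id

Corrected query:
SELECT c.id, p.name, c.sales FROM authors p JOIN novels c ON c.author_id = p.id

Result:
id | name    | sales
---+---------+------
1  | Atwood  | 76261
2  | Tolkien | 50408
3  | Asimov  | 27973
4  | Le Guin | 8250 
5  | Le Guin | 70785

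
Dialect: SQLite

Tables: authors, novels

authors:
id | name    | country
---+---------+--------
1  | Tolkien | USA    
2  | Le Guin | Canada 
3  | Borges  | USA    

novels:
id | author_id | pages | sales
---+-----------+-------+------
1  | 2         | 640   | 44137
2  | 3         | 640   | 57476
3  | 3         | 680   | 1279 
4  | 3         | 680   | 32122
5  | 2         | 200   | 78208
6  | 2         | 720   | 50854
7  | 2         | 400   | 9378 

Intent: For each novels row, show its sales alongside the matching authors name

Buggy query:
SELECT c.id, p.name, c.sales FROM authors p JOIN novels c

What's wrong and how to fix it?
Bug: Missing join condition: each novels row is matched to all authors rows instead of just its own

Fix: Specify the join condition linking the foreign key to the parent id

Corrected query:
SELECT c.id, p.name, c.sales FROM authors p JOIN novels c ON c.author_id = p.id

Result:
id | name    | sales
---+---------+------
1  | Le Guin | 44137
2  | Borges  | 57476
3  | Borges  | 1279 
4  | Borges  | 32122
5  | Le Guin | 78208
6  | Le Guin | 50854
7  | Le Guin | 9378 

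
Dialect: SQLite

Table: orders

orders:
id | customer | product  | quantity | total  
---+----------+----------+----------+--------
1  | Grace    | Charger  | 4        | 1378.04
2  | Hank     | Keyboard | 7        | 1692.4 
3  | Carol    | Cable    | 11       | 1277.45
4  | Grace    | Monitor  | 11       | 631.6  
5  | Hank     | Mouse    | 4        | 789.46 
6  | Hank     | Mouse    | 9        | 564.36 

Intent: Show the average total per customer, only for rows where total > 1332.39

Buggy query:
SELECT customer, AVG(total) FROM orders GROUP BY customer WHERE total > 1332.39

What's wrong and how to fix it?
Bug: Row-level WHERE must come before GROUP BY in the clause order

Fix: Move the WHERE clause before GROUP BY

Corrected query:
SELECT customer, AVG(total) FROM orders WHERE total > 1332.39 GROUP BY customer

Result:
customer | AVG(total)
---------+-----------
Grace    | 1378.04   
Hank     | 1692.4    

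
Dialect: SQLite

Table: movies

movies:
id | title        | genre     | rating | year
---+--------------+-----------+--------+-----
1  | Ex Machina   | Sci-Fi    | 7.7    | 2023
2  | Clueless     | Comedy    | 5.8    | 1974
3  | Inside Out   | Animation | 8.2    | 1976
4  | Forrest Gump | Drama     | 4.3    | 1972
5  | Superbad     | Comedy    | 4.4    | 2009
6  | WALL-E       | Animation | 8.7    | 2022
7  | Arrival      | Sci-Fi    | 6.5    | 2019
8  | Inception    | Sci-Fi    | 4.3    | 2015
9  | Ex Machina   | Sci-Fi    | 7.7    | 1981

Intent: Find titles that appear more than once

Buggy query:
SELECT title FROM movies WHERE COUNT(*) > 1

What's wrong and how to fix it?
Bug: WHERE can't reference COUNT(*); aggregates are computed after WHERE

Fix: GROUP BY title, then filter groups with HAVING COUNT(*) > 1

Corrected query:
SELECT title FROM movies GROUP BY title HAVING COUNT(*) > 1

Result:
title     
----------
Ex Machina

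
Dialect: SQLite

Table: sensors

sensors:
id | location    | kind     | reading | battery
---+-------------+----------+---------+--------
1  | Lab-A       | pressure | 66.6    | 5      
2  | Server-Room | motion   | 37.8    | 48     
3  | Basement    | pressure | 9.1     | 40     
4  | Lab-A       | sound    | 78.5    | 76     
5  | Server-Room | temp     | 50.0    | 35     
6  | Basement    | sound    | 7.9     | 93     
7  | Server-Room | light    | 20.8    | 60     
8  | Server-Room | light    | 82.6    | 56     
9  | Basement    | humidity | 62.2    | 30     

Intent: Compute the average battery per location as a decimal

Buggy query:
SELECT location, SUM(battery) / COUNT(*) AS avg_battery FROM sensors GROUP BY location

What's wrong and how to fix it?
Bug: SUM(battery) and COUNT(*) are both integers; the division truncates the fractional part

Fix: Cast one side to REAL so the division keeps the fractional part

Corrected query:
SELECT location, SUM(battery) * 1.0 / COUNT(*) AS avg_battery FROM sensors GROUP BY location

Result:
location    | avg_battery
------------+------------
Basement    | 54.333333  
Lab-A       | 40.5       
Server-Room | 49.75      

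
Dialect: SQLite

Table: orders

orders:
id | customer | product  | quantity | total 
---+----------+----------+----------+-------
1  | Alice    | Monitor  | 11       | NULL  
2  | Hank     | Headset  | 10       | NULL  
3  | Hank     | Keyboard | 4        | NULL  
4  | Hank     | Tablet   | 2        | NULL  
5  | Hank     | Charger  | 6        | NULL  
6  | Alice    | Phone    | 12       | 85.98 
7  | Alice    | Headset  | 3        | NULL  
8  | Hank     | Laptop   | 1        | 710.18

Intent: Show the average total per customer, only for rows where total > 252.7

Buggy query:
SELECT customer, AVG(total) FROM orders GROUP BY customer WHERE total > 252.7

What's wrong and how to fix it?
Bug: Row-level WHERE must come before GROUP BY in the clause order

Fix: Move the WHERE clause before GROUP BY

Corrected query:
SELECT customer, AVG(total) FROM orders WHERE total > 252.7 GROUP BY customer

Result:
customer | AVG(total)
---------+-----------
Hank     | 710.18    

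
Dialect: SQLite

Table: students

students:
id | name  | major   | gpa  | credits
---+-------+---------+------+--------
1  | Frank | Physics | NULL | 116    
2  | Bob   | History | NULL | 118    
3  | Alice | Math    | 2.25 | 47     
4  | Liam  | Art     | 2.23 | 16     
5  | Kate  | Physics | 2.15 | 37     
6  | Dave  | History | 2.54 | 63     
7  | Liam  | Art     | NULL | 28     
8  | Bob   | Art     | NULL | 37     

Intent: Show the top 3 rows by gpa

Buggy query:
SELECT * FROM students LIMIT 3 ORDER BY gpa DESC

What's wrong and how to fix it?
Bug: ORDER BY cannot follow LIMIT; LIMIT is the final clause

Fix: Sort with ORDER BY, then apply LIMIT

Corrected query:
SELECT * FROM students ORDER BY gpa DESC LIMIT 3

Result:
id | name  | major   | gpa  | credits
---+-------+---------+------+--------
6  | Dave  | History | 2.54 | 63     
3  | Alice | Math    | 2.25 | 47     
4  | Liam  | Art     | 2.23 | 16     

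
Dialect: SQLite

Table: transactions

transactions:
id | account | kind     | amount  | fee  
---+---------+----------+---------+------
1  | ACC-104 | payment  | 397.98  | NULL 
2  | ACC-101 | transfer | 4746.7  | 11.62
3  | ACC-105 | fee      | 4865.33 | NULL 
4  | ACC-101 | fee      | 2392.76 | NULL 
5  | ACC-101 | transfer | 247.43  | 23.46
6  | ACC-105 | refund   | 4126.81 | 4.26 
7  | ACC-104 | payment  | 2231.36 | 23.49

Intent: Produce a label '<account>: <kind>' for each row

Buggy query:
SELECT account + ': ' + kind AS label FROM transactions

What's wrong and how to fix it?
Bug: SQLite uses || for string concatenation; + coerces text to numbers (yielding 0)

Fix: Replace + with || to concatenate text

Corrected query:
SELECT account || ': ' || kind AS label FROM transactions

Result:
label            
-----------------
ACC-104: payment 
ACC-101: transfer
ACC-105: fee     
ACC-101: fee     
ACC-101: transfer
ACC-105: refund  
ACC-104: payment 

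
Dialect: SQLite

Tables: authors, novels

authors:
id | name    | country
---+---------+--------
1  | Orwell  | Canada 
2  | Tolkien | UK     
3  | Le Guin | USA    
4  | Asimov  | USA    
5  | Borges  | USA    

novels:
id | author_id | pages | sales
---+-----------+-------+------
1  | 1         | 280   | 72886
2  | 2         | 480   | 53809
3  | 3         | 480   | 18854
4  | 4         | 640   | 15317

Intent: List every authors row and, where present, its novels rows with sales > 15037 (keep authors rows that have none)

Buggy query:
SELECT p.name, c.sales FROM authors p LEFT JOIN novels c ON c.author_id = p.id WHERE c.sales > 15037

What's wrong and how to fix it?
Bug: Filtering c.sales in WHERE discards the NULL rows produced by LEFT JOIN, turning it into an inner join

Fix: Move the right-table condition into the ON clause so unmatched parents are kept

Corrected query:
SELECT p.name, c.sales FROM authors p LEFT JOIN novels c ON c.author_id = p.id AND c.sales > 15037

Result:
name    | sales
--------+------
Orwell  | 72886
Tolkien | 53809
Le Guin | 18854
Asimov  | 15317
Borges  | NULL 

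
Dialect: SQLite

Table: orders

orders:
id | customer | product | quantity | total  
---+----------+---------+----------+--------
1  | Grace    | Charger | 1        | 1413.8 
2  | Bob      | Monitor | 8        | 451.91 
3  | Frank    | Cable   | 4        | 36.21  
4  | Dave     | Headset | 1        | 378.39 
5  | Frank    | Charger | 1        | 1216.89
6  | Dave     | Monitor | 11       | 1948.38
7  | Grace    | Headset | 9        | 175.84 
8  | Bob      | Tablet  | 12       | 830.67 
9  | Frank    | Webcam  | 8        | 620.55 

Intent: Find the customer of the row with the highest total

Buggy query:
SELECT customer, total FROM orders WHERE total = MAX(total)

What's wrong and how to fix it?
Bug: MAX(total) is an aggregate and cannot be used directly in WHERE

Fix: Wrap MAX in a scalar subquery so WHERE compares against a single value

Corrected query:
SELECT customer, total FROM orders WHERE total = (SELECT MAX(total) FROM orders)

Result:
customer | total  
---------+--------
Dave     | 1948.38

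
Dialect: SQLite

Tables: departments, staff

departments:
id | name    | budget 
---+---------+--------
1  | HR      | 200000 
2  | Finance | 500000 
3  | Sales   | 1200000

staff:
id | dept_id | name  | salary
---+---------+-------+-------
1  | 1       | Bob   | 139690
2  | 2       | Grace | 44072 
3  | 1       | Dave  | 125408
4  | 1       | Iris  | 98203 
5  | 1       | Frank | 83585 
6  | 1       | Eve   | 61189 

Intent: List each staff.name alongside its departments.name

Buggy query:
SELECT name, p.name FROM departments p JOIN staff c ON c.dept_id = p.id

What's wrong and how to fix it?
Bug: 'name' exists in both joined tables, so the database can't tell which one is meant

Fix: Qualify the column with its table alias (c.name)

Corrected query:
SELECT c.name, p.name FROM departments p JOIN staff c ON c.dept_id = p.id

Result:
name  | name   
------+--------
Bob   | HR     
Grace | Finance
Dave  | HR     
Iris  | HR     
Frank | HR     
Eve   | HR     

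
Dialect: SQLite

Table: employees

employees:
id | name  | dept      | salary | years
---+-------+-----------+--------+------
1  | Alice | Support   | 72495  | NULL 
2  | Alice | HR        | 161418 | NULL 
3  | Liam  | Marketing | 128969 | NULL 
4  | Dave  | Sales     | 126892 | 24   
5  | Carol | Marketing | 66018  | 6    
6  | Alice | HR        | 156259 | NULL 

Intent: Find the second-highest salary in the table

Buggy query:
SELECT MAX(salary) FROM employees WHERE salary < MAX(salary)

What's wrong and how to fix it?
Bug: MAX(salary) on the right of the comparison is an aggregate-in-WHERE error

Fix: Compute the overall MAX in a subquery, then take MAX of rows below it

Corrected query:
SELECT MAX(salary) FROM employees WHERE salary < (SELECT MAX(salary) FROM employees)

Result:
MAX(salary)
-----------
156259     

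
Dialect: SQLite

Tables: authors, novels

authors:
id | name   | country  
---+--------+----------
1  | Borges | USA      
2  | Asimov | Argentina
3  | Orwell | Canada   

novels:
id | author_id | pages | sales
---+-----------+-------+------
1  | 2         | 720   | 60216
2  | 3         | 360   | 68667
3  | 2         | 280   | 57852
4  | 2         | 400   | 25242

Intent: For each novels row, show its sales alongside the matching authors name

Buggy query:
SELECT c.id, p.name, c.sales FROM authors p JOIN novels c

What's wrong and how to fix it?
Bug: Missing join condition: each novels row is matched to all authors rows instead of just its own

Fix: Specify the join condition linking the foreign key to the parent id

Corrected query:
SELECT c.id, p.name, c.sales FROM authors p JOIN novels c ON c.author_id = p.id

Result:
id | name   | sales
---+--------+------
1  | Asimov | 60216
2  | Orwell | 68667
3  | Asimov | 57852
4  | Asimov | 25242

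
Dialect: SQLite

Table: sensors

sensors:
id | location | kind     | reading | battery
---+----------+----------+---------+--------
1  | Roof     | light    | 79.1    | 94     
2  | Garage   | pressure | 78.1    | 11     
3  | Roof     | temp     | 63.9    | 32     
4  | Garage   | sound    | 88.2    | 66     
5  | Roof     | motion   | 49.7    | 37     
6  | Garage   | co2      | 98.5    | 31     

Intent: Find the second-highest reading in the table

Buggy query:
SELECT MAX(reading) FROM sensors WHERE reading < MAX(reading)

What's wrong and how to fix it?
Bug: The inner MAX is an aggregate inside WHERE, which is not allowed

Fix: Put the inner MAX in a scalar subquery

Corrected query:
SELECT MAX(reading) FROM sensors WHERE reading < (SELECT MAX(reading) FROM sensors)

Result:
MAX(reading)
------------
88.2        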